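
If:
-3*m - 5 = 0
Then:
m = -5/3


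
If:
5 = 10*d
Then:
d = 1/2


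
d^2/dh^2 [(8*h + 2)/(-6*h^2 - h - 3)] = 4*(-(4*h + 1)*(12*h + 1)^2 + 2*(36*h + 5)*(6*h^2 + h + 3))/(6*h^2 + h + 3)^3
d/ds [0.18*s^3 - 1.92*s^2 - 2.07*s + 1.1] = 0.54*s^2 - 3.84*s - 2.07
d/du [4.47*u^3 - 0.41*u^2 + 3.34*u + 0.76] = 13.41*u^2 - 0.82*u + 3.34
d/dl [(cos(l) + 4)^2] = -2*(cos(l) + 4)*sin(l)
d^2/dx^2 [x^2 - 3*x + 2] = 2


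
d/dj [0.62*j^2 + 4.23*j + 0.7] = 1.24*j + 4.23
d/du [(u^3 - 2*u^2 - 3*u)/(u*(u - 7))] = (u^2 - 14*u + 17)/(u^2 - 14*u + 49)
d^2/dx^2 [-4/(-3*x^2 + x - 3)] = 8*(-9*x^2 + 3*x + (6*x - 1)^2 - 9)/(3*x^2 - x + 3)^3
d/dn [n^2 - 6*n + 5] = 2*n - 6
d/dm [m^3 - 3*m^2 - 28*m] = 3*m^2 - 6*m - 28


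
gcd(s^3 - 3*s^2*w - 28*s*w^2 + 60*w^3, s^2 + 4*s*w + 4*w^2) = 1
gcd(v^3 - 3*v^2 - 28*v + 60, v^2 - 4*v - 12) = v - 6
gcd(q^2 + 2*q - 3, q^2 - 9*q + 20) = 1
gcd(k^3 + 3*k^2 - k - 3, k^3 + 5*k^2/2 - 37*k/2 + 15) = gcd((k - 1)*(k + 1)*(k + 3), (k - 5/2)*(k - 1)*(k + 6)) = k - 1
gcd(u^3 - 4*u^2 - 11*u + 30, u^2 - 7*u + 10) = u^2 - 7*u + 10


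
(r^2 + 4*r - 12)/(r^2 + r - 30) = (r - 2)/(r - 5)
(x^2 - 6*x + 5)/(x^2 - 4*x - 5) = (x - 1)/(x + 1)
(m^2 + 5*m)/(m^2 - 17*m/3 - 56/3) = 3*m*(m + 5)/(3*m^2 - 17*m - 56)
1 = 1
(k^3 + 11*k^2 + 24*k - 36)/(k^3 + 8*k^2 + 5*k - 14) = (k^2 + 12*k + 36)/(k^2 + 9*k + 14)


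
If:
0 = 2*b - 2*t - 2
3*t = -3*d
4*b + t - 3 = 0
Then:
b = 4/5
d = 1/5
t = -1/5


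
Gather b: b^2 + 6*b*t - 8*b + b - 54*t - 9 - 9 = b^2 + b*(6*t - 7) - 54*t - 18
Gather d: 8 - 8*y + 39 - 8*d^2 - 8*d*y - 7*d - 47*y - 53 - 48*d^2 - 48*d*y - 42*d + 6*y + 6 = -56*d^2 + d*(-56*y - 49) - 49*y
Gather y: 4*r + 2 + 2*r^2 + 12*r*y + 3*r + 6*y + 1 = 2*r^2 + 7*r + y*(12*r + 6) + 3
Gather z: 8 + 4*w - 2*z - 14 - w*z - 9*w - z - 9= -5*w + z*(-w - 3) - 15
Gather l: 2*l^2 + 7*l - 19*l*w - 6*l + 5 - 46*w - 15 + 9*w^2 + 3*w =2*l^2 + l*(1 - 19*w) + 9*w^2 - 43*w - 10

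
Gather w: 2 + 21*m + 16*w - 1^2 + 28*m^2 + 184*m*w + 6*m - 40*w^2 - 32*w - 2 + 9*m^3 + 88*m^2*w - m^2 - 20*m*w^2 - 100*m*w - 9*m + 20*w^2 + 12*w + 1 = 9*m^3 + 27*m^2 + 18*m + w^2*(-20*m - 20) + w*(88*m^2 + 84*m - 4)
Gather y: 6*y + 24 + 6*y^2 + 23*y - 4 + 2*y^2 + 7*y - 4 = 8*y^2 + 36*y + 16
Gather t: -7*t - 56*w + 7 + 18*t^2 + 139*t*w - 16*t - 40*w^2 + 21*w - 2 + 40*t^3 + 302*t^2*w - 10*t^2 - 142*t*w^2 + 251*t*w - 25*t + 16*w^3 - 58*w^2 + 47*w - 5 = 40*t^3 + t^2*(302*w + 8) + t*(-142*w^2 + 390*w - 48) + 16*w^3 - 98*w^2 + 12*w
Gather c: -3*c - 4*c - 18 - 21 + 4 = -7*c - 35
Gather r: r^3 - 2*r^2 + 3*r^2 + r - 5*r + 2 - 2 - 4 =r^3 + r^2 - 4*r - 4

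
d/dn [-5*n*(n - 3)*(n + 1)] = -15*n^2 + 20*n + 15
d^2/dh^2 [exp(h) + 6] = exp(h)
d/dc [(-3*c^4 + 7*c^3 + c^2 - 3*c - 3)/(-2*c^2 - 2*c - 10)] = (3*c^5 + c^4 + 23*c^3 - 109*c^2/2 - 8*c + 6)/(c^4 + 2*c^3 + 11*c^2 + 10*c + 25)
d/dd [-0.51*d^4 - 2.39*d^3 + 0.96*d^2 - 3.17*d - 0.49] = -2.04*d^3 - 7.17*d^2 + 1.92*d - 3.17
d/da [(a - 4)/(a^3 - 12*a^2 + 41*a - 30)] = (a^3 - 12*a^2 + 41*a - (a - 4)*(3*a^2 - 24*a + 41) - 30)/(a^3 - 12*a^2 + 41*a - 30)^2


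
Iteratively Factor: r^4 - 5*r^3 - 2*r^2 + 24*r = (r)*(r^3 - 5*r^2 - 2*r + 24) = r*(r + 2)*(r^2 - 7*r + 12) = r*(r - 3)*(r + 2)*(r - 4)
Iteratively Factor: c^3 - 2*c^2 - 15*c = (c)*(c^2 - 2*c - 15) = c*(c - 5)*(c + 3)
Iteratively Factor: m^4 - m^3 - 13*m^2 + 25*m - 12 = (m - 1)*(m^3 - 13*m + 12) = (m - 3)*(m - 1)*(m^2 + 3*m - 4) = (m - 3)*(m - 1)*(m + 4)*(m - 1)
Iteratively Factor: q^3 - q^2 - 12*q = (q + 3)*(q^2 - 4*q) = q*(q + 3)*(q - 4)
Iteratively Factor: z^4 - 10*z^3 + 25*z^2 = (z)*(z^3 - 10*z^2 + 25*z) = z^2*(z^2 - 10*z + 25) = z^2*(z - 5)*(z - 5)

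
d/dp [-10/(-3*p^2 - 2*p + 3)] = 20*(-3*p - 1)/(3*p^2 + 2*p - 3)^2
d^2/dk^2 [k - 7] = 0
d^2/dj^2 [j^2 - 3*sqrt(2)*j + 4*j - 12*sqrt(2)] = 2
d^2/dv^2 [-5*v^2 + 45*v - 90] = -10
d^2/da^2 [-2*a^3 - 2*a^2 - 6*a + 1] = -12*a - 4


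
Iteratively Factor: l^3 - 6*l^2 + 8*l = (l - 2)*(l^2 - 4*l) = (l - 4)*(l - 2)*(l)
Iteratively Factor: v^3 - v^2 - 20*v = (v + 4)*(v^2 - 5*v) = (v - 5)*(v + 4)*(v)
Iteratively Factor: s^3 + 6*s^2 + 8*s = (s + 2)*(s^2 + 4*s) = (s + 2)*(s + 4)*(s)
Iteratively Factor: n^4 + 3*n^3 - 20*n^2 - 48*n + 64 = (n - 4)*(n^3 + 7*n^2 + 8*n - 16) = (n - 4)*(n - 1)*(n^2 + 8*n + 16) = (n - 4)*(n - 1)*(n + 4)*(n + 4)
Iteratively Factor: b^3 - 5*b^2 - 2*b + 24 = (b - 3)*(b^2 - 2*b - 8) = (b - 4)*(b - 3)*(b + 2)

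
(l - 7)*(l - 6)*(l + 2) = l^3 - 11*l^2 + 16*l + 84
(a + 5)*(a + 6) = a^2 + 11*a + 30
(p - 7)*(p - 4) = p^2 - 11*p + 28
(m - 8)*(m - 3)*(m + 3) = m^3 - 8*m^2 - 9*m + 72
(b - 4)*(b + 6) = b^2 + 2*b - 24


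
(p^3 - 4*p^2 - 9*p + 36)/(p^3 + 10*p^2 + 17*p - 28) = (p^3 - 4*p^2 - 9*p + 36)/(p^3 + 10*p^2 + 17*p - 28)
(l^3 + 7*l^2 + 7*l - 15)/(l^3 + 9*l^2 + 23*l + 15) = (l - 1)/(l + 1)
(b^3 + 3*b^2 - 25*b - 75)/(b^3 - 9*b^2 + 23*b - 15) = (b^2 + 8*b + 15)/(b^2 - 4*b + 3)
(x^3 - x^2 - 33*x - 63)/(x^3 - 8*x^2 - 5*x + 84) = (x + 3)/(x - 4)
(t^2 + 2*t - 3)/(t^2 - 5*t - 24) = (t - 1)/(t - 8)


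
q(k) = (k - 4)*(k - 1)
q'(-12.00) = -29.00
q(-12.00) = 208.00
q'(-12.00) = -29.00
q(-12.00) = 208.00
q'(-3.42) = -11.84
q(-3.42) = 32.80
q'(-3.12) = -11.24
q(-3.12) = 29.33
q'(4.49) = 3.98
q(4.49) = 1.71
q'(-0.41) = -5.82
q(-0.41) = 6.22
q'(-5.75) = -16.50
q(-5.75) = 65.81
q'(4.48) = 3.96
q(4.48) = 1.67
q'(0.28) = -4.44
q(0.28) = 2.68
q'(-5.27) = -15.54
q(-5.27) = 58.12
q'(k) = 2*k - 5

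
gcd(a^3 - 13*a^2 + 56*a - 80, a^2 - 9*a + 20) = a^2 - 9*a + 20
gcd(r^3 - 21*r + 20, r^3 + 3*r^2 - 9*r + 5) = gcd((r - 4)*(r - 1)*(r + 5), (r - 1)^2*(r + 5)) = r^2 + 4*r - 5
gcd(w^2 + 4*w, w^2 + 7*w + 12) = w + 4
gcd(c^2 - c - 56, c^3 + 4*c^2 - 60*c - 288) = c - 8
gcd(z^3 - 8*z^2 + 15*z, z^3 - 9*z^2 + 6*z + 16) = 1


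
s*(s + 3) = s^2 + 3*s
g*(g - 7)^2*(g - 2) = g^4 - 16*g^3 + 77*g^2 - 98*g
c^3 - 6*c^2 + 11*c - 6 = (c - 3)*(c - 2)*(c - 1)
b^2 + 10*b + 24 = (b + 4)*(b + 6)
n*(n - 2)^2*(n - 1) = n^4 - 5*n^3 + 8*n^2 - 4*n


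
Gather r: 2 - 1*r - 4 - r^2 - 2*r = -r^2 - 3*r - 2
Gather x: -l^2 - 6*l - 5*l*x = -l^2 - 5*l*x - 6*l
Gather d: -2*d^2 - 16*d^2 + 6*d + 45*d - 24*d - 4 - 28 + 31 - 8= -18*d^2 + 27*d - 9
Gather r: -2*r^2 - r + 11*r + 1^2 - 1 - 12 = -2*r^2 + 10*r - 12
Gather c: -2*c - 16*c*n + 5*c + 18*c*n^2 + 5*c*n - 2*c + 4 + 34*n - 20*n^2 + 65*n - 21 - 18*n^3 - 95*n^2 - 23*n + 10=c*(18*n^2 - 11*n + 1) - 18*n^3 - 115*n^2 + 76*n - 7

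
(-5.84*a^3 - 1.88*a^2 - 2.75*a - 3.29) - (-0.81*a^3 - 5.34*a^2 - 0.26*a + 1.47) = -5.03*a^3 + 3.46*a^2 - 2.49*a - 4.76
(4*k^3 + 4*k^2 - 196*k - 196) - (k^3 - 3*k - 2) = 3*k^3 + 4*k^2 - 193*k - 194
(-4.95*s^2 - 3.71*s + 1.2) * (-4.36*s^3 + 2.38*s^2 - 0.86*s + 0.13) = 21.582*s^5 + 4.3946*s^4 - 9.8048*s^3 + 5.4031*s^2 - 1.5143*s + 0.156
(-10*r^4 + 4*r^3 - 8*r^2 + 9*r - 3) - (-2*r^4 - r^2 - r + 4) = -8*r^4 + 4*r^3 - 7*r^2 + 10*r - 7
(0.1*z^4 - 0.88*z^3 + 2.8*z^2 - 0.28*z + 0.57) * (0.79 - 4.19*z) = -0.419*z^5 + 3.7662*z^4 - 12.4272*z^3 + 3.3852*z^2 - 2.6095*z + 0.4503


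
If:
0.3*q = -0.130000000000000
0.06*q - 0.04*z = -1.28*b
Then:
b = 0.03125*z + 0.0203125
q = -0.43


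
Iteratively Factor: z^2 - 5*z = (z - 5)*(z)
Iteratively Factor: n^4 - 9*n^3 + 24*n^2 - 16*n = (n - 1)*(n^3 - 8*n^2 + 16*n) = (n - 4)*(n - 1)*(n^2 - 4*n) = (n - 4)^2*(n - 1)*(n)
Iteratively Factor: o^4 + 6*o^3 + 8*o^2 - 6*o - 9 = (o + 3)*(o^3 + 3*o^2 - o - 3) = (o + 3)^2*(o^2 - 1) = (o - 1)*(o + 3)^2*(o + 1)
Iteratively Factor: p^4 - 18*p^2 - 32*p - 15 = (p + 1)*(p^3 - p^2 - 17*p - 15) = (p - 5)*(p + 1)*(p^2 + 4*p + 3) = (p - 5)*(p + 1)^2*(p + 3)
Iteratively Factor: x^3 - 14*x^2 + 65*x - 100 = (x - 4)*(x^2 - 10*x + 25) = (x - 5)*(x - 4)*(x - 5)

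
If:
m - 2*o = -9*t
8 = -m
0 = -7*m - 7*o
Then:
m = -8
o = 8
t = 8/3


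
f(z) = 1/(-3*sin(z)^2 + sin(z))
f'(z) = (6*sin(z)*cos(z) - cos(z))/(-3*sin(z)^2 + sin(z))^2 = (6/tan(z) - cos(z)/sin(z)^2)/(3*sin(z) - 1)^2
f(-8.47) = -0.36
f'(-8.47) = 0.43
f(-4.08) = -0.87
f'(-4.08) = -1.73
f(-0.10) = -7.71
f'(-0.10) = -94.53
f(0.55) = -3.37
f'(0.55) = 20.66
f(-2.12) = -0.33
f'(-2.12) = 0.35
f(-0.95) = -0.36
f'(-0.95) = -0.44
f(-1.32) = -0.26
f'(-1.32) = -0.12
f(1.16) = -0.62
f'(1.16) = 0.70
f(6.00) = -1.95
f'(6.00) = -9.74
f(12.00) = -0.71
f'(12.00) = -1.82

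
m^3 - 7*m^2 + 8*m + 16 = (m - 4)^2*(m + 1)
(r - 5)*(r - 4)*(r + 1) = r^3 - 8*r^2 + 11*r + 20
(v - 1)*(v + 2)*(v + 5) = v^3 + 6*v^2 + 3*v - 10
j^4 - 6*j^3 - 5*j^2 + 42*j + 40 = (j - 5)*(j - 4)*(j + 1)*(j + 2)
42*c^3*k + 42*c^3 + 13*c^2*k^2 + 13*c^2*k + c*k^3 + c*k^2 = (6*c + k)*(7*c + k)*(c*k + c)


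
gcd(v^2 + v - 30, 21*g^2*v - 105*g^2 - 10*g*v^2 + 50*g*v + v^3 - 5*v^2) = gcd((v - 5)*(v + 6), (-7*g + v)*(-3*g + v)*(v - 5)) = v - 5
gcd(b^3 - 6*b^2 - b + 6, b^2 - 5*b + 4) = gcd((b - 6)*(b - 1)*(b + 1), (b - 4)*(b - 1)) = b - 1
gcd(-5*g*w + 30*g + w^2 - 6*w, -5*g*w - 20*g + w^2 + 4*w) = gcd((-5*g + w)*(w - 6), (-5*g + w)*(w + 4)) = -5*g + w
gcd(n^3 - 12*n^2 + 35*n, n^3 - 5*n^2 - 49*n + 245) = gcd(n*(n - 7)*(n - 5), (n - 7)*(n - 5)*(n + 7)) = n^2 - 12*n + 35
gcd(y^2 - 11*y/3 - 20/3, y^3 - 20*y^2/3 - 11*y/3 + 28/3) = y + 4/3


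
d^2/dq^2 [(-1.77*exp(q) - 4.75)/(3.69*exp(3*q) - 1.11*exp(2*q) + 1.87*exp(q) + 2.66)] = (-96.401988*exp(6*q) - 560.339046*exp(5*q) + 260.684082*exp(4*q) + 133.215615*exp(3*q) + 417.830463*exp(2*q) - 63.905341*exp(q) + 11.103638)*exp(q)/(50.243409*exp(9*q) - 45.341613*exp(8*q) + 90.025668*exp(7*q) + 61.332849*exp(6*q) - 19.7478*exp(5*q) + 108.316269*exp(4*q) + 51.737923*exp(3*q) + 4.34351400000001*exp(2*q) + 39.694116*exp(q) + 18.821096)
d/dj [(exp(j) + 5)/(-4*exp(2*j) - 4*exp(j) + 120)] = ((exp(j) + 5)*(2*exp(j) + 1) - exp(2*j) - exp(j) + 30)*exp(j)/(4*(exp(2*j) + exp(j) - 30)^2)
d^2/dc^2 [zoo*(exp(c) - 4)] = zoo*exp(c)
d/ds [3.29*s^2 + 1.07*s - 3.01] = 6.58*s + 1.07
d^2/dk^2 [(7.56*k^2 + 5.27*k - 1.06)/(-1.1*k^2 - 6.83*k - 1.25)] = (-1.4210854715202e-14*k^4 + 100.84316*k^3 + 70.0655999999998*k^2 + 91.26018*k + 162.340918)/(1.331*k^6 + 24.7929*k^5 + 158.47887*k^4 + 374.959487*k^3 + 180.089625*k^2 + 32.015625*k + 1.953125)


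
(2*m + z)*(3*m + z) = 6*m^2 + 5*m*z + z^2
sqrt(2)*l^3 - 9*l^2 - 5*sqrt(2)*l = l*(l - 5*sqrt(2))*(sqrt(2)*l + 1)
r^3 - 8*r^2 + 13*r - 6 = (r - 6)*(r - 1)^2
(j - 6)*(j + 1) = j^2 - 5*j - 6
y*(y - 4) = y^2 - 4*y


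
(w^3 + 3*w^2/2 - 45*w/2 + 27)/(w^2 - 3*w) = w + 9/2 - 9/w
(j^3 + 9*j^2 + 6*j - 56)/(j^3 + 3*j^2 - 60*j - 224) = (j - 2)/(j - 8)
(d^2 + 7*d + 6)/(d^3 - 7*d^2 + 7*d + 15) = (d + 6)/(d^2 - 8*d + 15)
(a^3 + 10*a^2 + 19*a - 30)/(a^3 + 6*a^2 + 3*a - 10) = (a + 6)/(a + 2)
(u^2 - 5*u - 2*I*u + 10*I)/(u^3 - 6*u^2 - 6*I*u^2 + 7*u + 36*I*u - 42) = (u^2 - u*(5 + 2*I) + 10*I)/(u^3 - 6*u^2*(1 + I) + u*(7 + 36*I) - 42)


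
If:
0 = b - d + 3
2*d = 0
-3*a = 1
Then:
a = -1/3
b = -3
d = 0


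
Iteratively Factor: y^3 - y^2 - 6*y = (y + 2)*(y^2 - 3*y) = y*(y + 2)*(y - 3)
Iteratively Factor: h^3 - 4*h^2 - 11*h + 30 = (h - 2)*(h^2 - 2*h - 15) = (h - 5)*(h - 2)*(h + 3)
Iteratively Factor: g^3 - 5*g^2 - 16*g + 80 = (g + 4)*(g^2 - 9*g + 20) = (g - 5)*(g + 4)*(g - 4)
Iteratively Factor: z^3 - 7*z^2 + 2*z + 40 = (z - 5)*(z^2 - 2*z - 8) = (z - 5)*(z - 4)*(z + 2)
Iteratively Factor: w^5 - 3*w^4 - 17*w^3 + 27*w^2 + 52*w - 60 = (w - 1)*(w^4 - 2*w^3 - 19*w^2 + 8*w + 60) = (w - 5)*(w - 1)*(w^3 + 3*w^2 - 4*w - 12) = (w - 5)*(w - 2)*(w - 1)*(w^2 + 5*w + 6) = (w - 5)*(w - 2)*(w - 1)*(w + 3)*(w + 2)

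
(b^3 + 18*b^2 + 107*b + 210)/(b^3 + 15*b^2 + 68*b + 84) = (b + 5)/(b + 2)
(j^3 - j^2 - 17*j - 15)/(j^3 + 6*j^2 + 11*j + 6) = (j - 5)/(j + 2)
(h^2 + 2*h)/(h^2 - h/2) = 2*(h + 2)/(2*h - 1)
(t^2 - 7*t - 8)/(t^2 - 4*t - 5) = (t - 8)/(t - 5)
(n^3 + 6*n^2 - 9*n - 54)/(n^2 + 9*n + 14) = (n^3 + 6*n^2 - 9*n - 54)/(n^2 + 9*n + 14)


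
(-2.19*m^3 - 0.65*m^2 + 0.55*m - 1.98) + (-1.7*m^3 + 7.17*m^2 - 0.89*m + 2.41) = -3.89*m^3 + 6.52*m^2 - 0.34*m + 0.43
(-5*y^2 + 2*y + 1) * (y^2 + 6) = -5*y^4 + 2*y^3 - 29*y^2 + 12*y + 6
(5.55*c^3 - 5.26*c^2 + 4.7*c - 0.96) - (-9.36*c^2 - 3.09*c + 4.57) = 5.55*c^3 + 4.1*c^2 + 7.79*c - 5.53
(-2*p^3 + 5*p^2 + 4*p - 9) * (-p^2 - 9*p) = 2*p^5 + 13*p^4 - 49*p^3 - 27*p^2 + 81*p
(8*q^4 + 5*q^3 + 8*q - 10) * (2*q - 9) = 16*q^5 - 62*q^4 - 45*q^3 + 16*q^2 - 92*q + 90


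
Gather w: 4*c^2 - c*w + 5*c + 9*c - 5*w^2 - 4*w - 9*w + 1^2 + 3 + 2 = 4*c^2 + 14*c - 5*w^2 + w*(-c - 13) + 6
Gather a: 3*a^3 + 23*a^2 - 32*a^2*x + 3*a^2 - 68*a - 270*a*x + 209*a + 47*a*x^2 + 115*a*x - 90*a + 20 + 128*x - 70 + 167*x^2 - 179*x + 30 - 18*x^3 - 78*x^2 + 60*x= 3*a^3 + a^2*(26 - 32*x) + a*(47*x^2 - 155*x + 51) - 18*x^3 + 89*x^2 + 9*x - 20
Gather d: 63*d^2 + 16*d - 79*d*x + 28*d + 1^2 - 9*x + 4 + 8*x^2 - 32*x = 63*d^2 + d*(44 - 79*x) + 8*x^2 - 41*x + 5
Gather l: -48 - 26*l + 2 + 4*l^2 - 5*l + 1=4*l^2 - 31*l - 45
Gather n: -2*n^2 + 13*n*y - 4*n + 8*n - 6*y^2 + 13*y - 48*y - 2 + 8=-2*n^2 + n*(13*y + 4) - 6*y^2 - 35*y + 6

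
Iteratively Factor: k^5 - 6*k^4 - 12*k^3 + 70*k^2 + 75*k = (k - 5)*(k^4 - k^3 - 17*k^2 - 15*k) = k*(k - 5)*(k^3 - k^2 - 17*k - 15) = k*(k - 5)^2*(k^2 + 4*k + 3) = k*(k - 5)^2*(k + 1)*(k + 3)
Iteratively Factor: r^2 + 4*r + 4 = (r + 2)*(r + 2)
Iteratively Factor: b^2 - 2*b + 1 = (b - 1)*(b - 1)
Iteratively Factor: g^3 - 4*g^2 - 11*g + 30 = (g - 5)*(g^2 + g - 6) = (g - 5)*(g - 2)*(g + 3)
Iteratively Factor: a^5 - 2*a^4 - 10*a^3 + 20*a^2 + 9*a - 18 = (a + 1)*(a^4 - 3*a^3 - 7*a^2 + 27*a - 18) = (a + 1)*(a + 3)*(a^3 - 6*a^2 + 11*a - 6) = (a - 2)*(a + 1)*(a + 3)*(a^2 - 4*a + 3) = (a - 2)*(a - 1)*(a + 1)*(a + 3)*(a - 3)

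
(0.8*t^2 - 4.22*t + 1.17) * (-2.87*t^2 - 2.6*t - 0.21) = -2.296*t^4 + 10.0314*t^3 + 7.4461*t^2 - 2.1558*t - 0.2457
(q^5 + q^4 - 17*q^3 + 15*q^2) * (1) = q^5 + q^4 - 17*q^3 + 15*q^2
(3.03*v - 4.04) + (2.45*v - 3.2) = 5.48*v - 7.24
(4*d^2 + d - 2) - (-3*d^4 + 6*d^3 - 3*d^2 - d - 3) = 3*d^4 - 6*d^3 + 7*d^2 + 2*d + 1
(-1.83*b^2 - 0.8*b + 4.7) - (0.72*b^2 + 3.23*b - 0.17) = -2.55*b^2 - 4.03*b + 4.87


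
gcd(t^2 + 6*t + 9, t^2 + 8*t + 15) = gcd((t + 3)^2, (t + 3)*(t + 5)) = t + 3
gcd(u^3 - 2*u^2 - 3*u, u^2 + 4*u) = u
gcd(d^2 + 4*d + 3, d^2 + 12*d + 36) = 1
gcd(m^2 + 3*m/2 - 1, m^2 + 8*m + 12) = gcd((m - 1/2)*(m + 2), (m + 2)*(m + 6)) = m + 2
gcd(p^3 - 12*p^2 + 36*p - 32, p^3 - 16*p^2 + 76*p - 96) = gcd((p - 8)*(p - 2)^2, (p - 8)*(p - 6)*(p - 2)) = p^2 - 10*p + 16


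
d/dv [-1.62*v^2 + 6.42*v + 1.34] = 6.42 - 3.24*v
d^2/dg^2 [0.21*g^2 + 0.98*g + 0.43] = 0.420000000000000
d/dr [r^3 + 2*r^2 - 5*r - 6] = 3*r^2 + 4*r - 5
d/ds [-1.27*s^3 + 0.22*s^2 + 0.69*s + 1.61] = -3.81*s^2 + 0.44*s + 0.69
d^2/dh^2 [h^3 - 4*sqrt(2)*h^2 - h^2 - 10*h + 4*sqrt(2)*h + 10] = 6*h - 8*sqrt(2) - 2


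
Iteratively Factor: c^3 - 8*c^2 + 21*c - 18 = (c - 3)*(c^2 - 5*c + 6) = (c - 3)^2*(c - 2)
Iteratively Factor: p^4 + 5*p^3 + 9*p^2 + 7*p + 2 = (p + 1)*(p^3 + 4*p^2 + 5*p + 2) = (p + 1)^2*(p^2 + 3*p + 2) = (p + 1)^2*(p + 2)*(p + 1)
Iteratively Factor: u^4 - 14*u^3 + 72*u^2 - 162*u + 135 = (u - 5)*(u^3 - 9*u^2 + 27*u - 27) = (u - 5)*(u - 3)*(u^2 - 6*u + 9) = (u - 5)*(u - 3)^2*(u - 3)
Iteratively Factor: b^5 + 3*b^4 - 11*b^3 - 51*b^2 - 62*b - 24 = (b + 3)*(b^4 - 11*b^2 - 18*b - 8) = (b + 1)*(b + 3)*(b^3 - b^2 - 10*b - 8) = (b + 1)^2*(b + 3)*(b^2 - 2*b - 8) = (b + 1)^2*(b + 2)*(b + 3)*(b - 4)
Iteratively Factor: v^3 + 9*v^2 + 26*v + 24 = (v + 2)*(v^2 + 7*v + 12) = (v + 2)*(v + 4)*(v + 3)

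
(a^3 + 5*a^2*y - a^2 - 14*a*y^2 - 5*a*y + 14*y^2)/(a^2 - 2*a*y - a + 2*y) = a + 7*y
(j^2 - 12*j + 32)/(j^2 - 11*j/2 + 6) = 2*(j - 8)/(2*j - 3)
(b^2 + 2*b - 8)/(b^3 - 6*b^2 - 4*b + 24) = (b + 4)/(b^2 - 4*b - 12)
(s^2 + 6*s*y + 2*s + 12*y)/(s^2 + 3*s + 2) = (s + 6*y)/(s + 1)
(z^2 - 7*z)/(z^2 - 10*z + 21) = z/(z - 3)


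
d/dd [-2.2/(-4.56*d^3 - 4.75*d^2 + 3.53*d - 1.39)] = (-30.096*d^2 - 20.9*d + 7.766)/(4.56*d^3 + 4.75*d^2 - 3.53*d + 1.39)^2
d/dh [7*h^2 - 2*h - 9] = 14*h - 2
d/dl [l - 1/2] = 1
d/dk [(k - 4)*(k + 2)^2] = 3*k^2 - 12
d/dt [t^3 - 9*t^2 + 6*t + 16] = 3*t^2 - 18*t + 6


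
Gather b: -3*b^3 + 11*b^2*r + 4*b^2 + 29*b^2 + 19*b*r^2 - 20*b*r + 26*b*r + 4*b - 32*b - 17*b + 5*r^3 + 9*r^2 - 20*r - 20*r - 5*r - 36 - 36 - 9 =-3*b^3 + b^2*(11*r + 33) + b*(19*r^2 + 6*r - 45) + 5*r^3 + 9*r^2 - 45*r - 81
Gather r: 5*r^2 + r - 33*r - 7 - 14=5*r^2 - 32*r - 21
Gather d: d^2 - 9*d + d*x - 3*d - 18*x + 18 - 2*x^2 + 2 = d^2 + d*(x - 12) - 2*x^2 - 18*x + 20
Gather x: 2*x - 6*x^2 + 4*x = -6*x^2 + 6*x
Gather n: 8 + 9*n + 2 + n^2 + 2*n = n^2 + 11*n + 10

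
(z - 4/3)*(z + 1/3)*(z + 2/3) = z^3 - z^2/3 - 10*z/9 - 8/27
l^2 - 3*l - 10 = (l - 5)*(l + 2)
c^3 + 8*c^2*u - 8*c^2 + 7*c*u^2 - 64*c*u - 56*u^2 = (c - 8)*(c + u)*(c + 7*u)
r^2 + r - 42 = (r - 6)*(r + 7)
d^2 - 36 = (d - 6)*(d + 6)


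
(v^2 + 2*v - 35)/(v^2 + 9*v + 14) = (v - 5)/(v + 2)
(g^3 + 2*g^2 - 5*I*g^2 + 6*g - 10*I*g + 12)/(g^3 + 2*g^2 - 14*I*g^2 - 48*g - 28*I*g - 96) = (g + I)/(g - 8*I)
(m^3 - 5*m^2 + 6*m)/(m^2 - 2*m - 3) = m*(m - 2)/(m + 1)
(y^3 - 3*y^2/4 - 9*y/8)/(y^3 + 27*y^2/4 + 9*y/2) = (y - 3/2)/(y + 6)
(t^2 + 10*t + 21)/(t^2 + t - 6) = (t + 7)/(t - 2)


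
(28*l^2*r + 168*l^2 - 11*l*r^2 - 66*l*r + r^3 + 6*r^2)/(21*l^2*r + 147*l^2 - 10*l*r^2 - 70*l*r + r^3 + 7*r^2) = (-4*l*r - 24*l + r^2 + 6*r)/(-3*l*r - 21*l + r^2 + 7*r)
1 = 1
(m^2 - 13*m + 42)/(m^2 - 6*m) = (m - 7)/m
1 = 1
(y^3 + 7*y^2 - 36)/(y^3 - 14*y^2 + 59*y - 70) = (y^2 + 9*y + 18)/(y^2 - 12*y + 35)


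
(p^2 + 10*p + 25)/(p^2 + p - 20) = (p + 5)/(p - 4)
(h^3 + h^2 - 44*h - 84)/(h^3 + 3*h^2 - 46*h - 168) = (h + 2)/(h + 4)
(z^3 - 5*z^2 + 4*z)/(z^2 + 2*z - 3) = z*(z - 4)/(z + 3)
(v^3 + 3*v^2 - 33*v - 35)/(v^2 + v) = v + 2 - 35/v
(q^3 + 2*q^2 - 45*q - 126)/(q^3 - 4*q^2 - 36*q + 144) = (q^2 - 4*q - 21)/(q^2 - 10*q + 24)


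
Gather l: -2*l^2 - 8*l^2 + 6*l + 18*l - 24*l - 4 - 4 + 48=40 - 10*l^2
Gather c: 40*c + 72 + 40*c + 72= 80*c + 144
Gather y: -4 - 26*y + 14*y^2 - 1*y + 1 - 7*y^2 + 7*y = 7*y^2 - 20*y - 3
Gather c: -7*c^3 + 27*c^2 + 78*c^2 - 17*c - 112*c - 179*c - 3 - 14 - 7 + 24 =-7*c^3 + 105*c^2 - 308*c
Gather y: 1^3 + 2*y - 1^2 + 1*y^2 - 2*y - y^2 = 0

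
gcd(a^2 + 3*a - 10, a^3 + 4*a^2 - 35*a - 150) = a + 5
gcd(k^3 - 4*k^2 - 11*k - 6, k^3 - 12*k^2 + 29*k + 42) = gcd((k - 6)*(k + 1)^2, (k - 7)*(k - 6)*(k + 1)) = k^2 - 5*k - 6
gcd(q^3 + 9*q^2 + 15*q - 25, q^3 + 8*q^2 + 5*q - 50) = q^2 + 10*q + 25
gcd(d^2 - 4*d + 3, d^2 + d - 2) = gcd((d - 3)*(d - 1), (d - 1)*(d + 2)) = d - 1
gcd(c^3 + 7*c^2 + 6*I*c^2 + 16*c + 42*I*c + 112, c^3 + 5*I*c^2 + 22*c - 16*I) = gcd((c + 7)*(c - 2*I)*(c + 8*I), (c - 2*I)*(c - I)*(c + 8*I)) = c^2 + 6*I*c + 16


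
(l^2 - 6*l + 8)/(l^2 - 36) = (l^2 - 6*l + 8)/(l^2 - 36)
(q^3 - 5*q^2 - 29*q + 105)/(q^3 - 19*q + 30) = (q - 7)/(q - 2)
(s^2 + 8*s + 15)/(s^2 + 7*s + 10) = (s + 3)/(s + 2)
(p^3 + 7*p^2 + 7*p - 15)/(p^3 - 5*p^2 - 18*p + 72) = (p^3 + 7*p^2 + 7*p - 15)/(p^3 - 5*p^2 - 18*p + 72)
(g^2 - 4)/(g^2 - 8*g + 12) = (g + 2)/(g - 6)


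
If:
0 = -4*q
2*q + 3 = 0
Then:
No Solution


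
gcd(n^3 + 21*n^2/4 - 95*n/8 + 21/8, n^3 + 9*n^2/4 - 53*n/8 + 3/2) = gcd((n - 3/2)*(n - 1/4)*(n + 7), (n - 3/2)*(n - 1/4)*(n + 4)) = n^2 - 7*n/4 + 3/8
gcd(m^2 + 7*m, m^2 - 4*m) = m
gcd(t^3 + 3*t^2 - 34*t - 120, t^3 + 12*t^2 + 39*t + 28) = t + 4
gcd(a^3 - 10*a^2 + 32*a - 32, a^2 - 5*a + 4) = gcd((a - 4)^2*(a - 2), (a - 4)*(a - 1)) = a - 4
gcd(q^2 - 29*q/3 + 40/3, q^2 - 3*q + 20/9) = q - 5/3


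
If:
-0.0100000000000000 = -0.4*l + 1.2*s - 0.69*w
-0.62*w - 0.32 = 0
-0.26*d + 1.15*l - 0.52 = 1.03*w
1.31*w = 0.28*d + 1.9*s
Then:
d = -0.21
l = -0.06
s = -0.32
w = -0.52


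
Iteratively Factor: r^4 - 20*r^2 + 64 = (r - 2)*(r^3 + 2*r^2 - 16*r - 32) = (r - 2)*(r + 2)*(r^2 - 16) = (r - 4)*(r - 2)*(r + 2)*(r + 4)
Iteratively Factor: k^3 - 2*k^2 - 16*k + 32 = (k + 4)*(k^2 - 6*k + 8) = (k - 4)*(k + 4)*(k - 2)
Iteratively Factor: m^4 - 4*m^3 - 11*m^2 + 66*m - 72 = (m - 2)*(m^3 - 2*m^2 - 15*m + 36) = (m - 3)*(m - 2)*(m^2 + m - 12) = (m - 3)*(m - 2)*(m + 4)*(m - 3)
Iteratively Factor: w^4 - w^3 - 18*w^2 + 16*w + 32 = (w - 4)*(w^3 + 3*w^2 - 6*w - 8) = (w - 4)*(w - 2)*(w^2 + 5*w + 4) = (w - 4)*(w - 2)*(w + 4)*(w + 1)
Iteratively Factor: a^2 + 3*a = (a)*(a + 3)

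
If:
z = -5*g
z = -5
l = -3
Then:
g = 1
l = -3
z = -5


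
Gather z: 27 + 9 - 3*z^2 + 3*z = -3*z^2 + 3*z + 36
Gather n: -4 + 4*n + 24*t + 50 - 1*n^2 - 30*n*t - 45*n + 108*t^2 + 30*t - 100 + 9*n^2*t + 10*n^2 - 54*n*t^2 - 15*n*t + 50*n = n^2*(9*t + 9) + n*(-54*t^2 - 45*t + 9) + 108*t^2 + 54*t - 54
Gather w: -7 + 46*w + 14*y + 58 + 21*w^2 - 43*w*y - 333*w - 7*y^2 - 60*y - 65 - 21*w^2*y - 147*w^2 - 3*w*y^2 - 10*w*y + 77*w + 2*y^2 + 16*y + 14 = w^2*(-21*y - 126) + w*(-3*y^2 - 53*y - 210) - 5*y^2 - 30*y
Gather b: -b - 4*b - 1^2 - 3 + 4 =-5*b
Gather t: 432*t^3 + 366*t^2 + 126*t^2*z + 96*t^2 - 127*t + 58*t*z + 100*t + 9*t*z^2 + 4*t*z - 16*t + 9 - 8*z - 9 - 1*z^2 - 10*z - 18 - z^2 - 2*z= 432*t^3 + t^2*(126*z + 462) + t*(9*z^2 + 62*z - 43) - 2*z^2 - 20*z - 18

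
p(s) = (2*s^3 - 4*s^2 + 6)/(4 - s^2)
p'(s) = 2*s*(2*s^3 - 4*s^2 + 6)/(4 - s^2)^2 + (6*s^2 - 8*s)/(4 - s^2) = 2*s*(-s^3 + 12*s - 10)/(s^4 - 8*s^2 + 16)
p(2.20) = -9.45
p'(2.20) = 35.87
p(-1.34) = -2.72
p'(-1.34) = 13.06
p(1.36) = 1.69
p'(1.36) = 2.24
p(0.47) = 1.41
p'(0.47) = -0.29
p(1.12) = 1.38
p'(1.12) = 0.60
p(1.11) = 1.38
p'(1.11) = 0.57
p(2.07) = -23.17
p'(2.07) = 304.51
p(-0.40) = 1.36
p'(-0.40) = 0.80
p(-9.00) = 23.06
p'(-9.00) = -1.85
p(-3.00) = 16.80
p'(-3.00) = 4.56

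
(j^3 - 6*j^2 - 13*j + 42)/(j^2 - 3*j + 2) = (j^2 - 4*j - 21)/(j - 1)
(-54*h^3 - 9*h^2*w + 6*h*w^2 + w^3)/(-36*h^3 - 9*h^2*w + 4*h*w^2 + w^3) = (6*h + w)/(4*h + w)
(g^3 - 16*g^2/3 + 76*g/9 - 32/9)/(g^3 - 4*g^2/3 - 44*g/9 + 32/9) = (g - 2)/(g + 2)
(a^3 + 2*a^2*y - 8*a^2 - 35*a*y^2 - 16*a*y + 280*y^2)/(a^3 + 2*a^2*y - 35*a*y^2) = (a - 8)/a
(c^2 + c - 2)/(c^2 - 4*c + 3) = (c + 2)/(c - 3)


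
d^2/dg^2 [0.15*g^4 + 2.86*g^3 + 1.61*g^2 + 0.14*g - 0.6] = 1.8*g^2 + 17.16*g + 3.22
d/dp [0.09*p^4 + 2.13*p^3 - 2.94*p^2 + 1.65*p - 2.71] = 0.36*p^3 + 6.39*p^2 - 5.88*p + 1.65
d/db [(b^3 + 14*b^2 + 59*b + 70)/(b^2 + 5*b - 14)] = (b^2 - 4*b - 24)/(b^2 - 4*b + 4)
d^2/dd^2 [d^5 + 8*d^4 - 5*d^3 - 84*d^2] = 20*d^3 + 96*d^2 - 30*d - 168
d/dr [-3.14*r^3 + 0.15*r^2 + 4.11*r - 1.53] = -9.42*r^2 + 0.3*r + 4.11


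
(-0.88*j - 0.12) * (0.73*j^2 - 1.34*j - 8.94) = -0.6424*j^3 + 1.0916*j^2 + 8.028*j + 1.0728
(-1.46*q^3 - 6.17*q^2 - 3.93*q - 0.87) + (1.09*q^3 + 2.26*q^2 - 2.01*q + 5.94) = -0.37*q^3 - 3.91*q^2 - 5.94*q + 5.07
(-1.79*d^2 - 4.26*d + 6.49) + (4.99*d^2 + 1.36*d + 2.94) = 3.2*d^2 - 2.9*d + 9.43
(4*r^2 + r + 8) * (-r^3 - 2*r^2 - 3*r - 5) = -4*r^5 - 9*r^4 - 22*r^3 - 39*r^2 - 29*r - 40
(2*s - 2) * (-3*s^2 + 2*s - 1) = -6*s^3 + 10*s^2 - 6*s + 2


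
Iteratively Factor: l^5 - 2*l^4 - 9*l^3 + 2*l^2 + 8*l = (l + 2)*(l^4 - 4*l^3 - l^2 + 4*l) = l*(l + 2)*(l^3 - 4*l^2 - l + 4) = l*(l - 4)*(l + 2)*(l^2 - 1) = l*(l - 4)*(l + 1)*(l + 2)*(l - 1)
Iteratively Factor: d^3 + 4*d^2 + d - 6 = (d + 2)*(d^2 + 2*d - 3) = (d - 1)*(d + 2)*(d + 3)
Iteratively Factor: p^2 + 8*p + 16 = (p + 4)*(p + 4)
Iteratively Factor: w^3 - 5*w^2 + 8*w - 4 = (w - 2)*(w^2 - 3*w + 2) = (w - 2)^2*(w - 1)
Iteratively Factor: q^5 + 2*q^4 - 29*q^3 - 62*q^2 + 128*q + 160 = (q + 1)*(q^4 + q^3 - 30*q^2 - 32*q + 160) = (q + 1)*(q + 4)*(q^3 - 3*q^2 - 18*q + 40) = (q - 2)*(q + 1)*(q + 4)*(q^2 - q - 20) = (q - 2)*(q + 1)*(q + 4)^2*(q - 5)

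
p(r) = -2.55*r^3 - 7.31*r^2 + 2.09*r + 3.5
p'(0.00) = 2.09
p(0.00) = 3.50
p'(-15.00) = -1499.86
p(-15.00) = 6933.65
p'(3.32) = -130.77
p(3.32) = -163.45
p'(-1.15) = 8.79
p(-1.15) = -4.69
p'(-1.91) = 2.11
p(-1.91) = -9.39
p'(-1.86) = 2.82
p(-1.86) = -9.27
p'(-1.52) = 6.64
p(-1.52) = -7.61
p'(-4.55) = -89.76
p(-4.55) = 82.86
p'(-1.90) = 2.25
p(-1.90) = -9.37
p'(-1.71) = 4.72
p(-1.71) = -8.70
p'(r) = -7.65*r^2 - 14.62*r + 2.09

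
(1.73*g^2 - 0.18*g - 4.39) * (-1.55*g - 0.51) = -2.6815*g^3 - 0.6033*g^2 + 6.8963*g + 2.2389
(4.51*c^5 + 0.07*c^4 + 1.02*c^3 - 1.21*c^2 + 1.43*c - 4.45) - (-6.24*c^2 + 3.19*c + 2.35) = 4.51*c^5 + 0.07*c^4 + 1.02*c^3 + 5.03*c^2 - 1.76*c - 6.8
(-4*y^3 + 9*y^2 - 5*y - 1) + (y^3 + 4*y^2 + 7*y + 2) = -3*y^3 + 13*y^2 + 2*y + 1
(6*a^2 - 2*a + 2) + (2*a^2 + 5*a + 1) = 8*a^2 + 3*a + 3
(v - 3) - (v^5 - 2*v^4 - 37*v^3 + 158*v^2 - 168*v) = -v^5 + 2*v^4 + 37*v^3 - 158*v^2 + 169*v - 3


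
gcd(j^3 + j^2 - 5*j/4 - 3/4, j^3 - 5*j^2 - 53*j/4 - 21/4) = j^2 + 2*j + 3/4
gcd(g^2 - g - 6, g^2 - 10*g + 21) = g - 3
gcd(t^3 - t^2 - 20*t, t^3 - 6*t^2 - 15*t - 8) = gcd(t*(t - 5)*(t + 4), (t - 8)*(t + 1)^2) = 1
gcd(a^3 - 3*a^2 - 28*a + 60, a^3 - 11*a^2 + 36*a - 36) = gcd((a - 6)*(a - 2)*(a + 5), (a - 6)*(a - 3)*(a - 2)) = a^2 - 8*a + 12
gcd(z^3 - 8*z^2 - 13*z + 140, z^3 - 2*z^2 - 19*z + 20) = z^2 - z - 20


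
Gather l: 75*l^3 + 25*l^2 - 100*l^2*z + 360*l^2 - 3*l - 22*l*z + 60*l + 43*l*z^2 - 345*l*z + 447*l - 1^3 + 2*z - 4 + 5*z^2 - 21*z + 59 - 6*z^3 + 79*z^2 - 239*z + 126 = 75*l^3 + l^2*(385 - 100*z) + l*(43*z^2 - 367*z + 504) - 6*z^3 + 84*z^2 - 258*z + 180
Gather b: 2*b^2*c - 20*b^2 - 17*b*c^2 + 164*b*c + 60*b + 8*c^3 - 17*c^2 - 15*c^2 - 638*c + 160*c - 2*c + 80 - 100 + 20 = b^2*(2*c - 20) + b*(-17*c^2 + 164*c + 60) + 8*c^3 - 32*c^2 - 480*c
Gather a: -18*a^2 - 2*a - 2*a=-18*a^2 - 4*a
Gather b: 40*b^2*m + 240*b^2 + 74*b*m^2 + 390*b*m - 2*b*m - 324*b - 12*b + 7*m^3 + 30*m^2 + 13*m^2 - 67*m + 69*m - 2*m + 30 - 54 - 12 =b^2*(40*m + 240) + b*(74*m^2 + 388*m - 336) + 7*m^3 + 43*m^2 - 36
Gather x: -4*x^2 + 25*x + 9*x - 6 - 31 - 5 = -4*x^2 + 34*x - 42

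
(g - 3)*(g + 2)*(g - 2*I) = g^3 - g^2 - 2*I*g^2 - 6*g + 2*I*g + 12*I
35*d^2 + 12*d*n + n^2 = (5*d + n)*(7*d + n)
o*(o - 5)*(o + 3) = o^3 - 2*o^2 - 15*o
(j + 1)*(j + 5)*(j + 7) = j^3 + 13*j^2 + 47*j + 35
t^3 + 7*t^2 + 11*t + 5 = (t + 1)^2*(t + 5)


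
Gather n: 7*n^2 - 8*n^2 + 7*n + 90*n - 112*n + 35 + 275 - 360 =-n^2 - 15*n - 50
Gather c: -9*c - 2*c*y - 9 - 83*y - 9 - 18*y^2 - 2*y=c*(-2*y - 9) - 18*y^2 - 85*y - 18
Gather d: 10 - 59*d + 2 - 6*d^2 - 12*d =-6*d^2 - 71*d + 12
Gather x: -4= -4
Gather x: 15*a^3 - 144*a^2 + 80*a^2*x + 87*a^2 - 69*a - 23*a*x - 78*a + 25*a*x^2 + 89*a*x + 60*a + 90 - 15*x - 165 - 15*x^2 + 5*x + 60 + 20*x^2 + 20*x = 15*a^3 - 57*a^2 - 87*a + x^2*(25*a + 5) + x*(80*a^2 + 66*a + 10) - 15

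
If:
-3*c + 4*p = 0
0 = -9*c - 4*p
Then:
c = 0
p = 0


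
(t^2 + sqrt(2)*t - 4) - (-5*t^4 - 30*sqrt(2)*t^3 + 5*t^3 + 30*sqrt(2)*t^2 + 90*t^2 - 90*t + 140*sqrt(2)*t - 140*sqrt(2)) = 5*t^4 - 5*t^3 + 30*sqrt(2)*t^3 - 89*t^2 - 30*sqrt(2)*t^2 - 139*sqrt(2)*t + 90*t - 4 + 140*sqrt(2)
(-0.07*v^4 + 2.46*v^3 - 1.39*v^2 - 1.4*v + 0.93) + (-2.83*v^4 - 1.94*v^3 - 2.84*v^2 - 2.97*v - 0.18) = -2.9*v^4 + 0.52*v^3 - 4.23*v^2 - 4.37*v + 0.75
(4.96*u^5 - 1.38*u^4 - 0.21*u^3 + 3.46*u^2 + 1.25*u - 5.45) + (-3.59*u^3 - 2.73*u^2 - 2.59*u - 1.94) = 4.96*u^5 - 1.38*u^4 - 3.8*u^3 + 0.73*u^2 - 1.34*u - 7.39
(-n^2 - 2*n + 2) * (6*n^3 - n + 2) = -6*n^5 - 12*n^4 + 13*n^3 - 6*n + 4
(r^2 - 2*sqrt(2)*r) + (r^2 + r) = 2*r^2 - 2*sqrt(2)*r + r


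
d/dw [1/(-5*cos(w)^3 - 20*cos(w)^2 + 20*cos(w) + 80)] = (-3*cos(w)^2 - 8*cos(w) + 4)*sin(w)/(5*(cos(w)^3 + 4*cos(w)^2 - 4*cos(w) - 16)^2)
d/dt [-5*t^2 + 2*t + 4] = 2 - 10*t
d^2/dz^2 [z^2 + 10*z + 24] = 2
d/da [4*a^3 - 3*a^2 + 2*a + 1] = 12*a^2 - 6*a + 2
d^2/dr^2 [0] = 0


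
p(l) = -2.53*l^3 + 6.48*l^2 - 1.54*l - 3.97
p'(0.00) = -1.54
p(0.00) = -3.97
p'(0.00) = -1.54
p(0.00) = -3.97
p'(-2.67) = -90.25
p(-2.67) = 94.49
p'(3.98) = -70.19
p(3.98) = -66.96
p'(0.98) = 3.87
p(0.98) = -1.64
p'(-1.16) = -26.79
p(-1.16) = 10.48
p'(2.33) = -12.55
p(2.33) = -4.38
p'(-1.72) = -46.29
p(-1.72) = 30.72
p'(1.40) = 1.73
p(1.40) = -0.37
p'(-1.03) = -22.94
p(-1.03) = 7.26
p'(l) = -7.59*l^2 + 12.96*l - 1.54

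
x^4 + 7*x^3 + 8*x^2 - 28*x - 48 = (x - 2)*(x + 2)*(x + 3)*(x + 4)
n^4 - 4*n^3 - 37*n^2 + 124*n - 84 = (n - 7)*(n - 2)*(n - 1)*(n + 6)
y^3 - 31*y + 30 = (y - 5)*(y - 1)*(y + 6)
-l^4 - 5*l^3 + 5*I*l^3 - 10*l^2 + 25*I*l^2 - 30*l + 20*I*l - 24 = (l + 4)*(l - 6*I)*(-I*l + 1)*(-I*l - I)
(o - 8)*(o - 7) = o^2 - 15*o + 56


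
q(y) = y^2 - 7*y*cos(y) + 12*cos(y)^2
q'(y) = 7*y*sin(y) + 2*y - 24*sin(y)*cos(y) - 7*cos(y)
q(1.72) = 5.01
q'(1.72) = 19.91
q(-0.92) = 9.15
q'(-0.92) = 10.61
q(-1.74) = 1.32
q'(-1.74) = 5.72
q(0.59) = 5.20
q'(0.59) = -13.43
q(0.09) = 11.28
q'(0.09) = -8.88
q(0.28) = 9.28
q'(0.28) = -12.00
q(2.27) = 20.35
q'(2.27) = 33.03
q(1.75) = 5.63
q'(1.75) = 21.01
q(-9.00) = 33.56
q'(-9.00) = 5.33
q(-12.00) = 223.43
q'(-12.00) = -85.85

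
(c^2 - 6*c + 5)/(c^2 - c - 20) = (c - 1)/(c + 4)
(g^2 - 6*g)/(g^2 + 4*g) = (g - 6)/(g + 4)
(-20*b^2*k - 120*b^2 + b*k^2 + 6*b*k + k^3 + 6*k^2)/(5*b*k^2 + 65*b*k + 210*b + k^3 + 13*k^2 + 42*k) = (-4*b + k)/(k + 7)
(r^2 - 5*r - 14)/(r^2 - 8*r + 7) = (r + 2)/(r - 1)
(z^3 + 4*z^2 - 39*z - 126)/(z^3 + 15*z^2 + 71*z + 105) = (z - 6)/(z + 5)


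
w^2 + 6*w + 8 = (w + 2)*(w + 4)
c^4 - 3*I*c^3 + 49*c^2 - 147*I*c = c*(c - 7*I)*(c - 3*I)*(c + 7*I)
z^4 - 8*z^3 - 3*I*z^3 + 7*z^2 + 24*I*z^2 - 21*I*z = z*(z - 7)*(z - 1)*(z - 3*I)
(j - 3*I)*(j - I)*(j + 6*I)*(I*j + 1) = I*j^4 - j^3 + 23*I*j^2 + 39*j - 18*I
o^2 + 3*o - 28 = (o - 4)*(o + 7)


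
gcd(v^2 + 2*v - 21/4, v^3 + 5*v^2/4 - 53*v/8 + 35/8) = v + 7/2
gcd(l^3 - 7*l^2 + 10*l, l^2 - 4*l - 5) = l - 5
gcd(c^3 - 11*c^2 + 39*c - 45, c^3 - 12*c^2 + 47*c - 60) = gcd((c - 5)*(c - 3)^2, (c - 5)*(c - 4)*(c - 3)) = c^2 - 8*c + 15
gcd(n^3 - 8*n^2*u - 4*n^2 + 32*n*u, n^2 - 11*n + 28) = n - 4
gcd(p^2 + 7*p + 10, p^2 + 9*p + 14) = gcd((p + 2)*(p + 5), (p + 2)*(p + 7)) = p + 2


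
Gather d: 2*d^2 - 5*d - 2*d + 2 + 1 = 2*d^2 - 7*d + 3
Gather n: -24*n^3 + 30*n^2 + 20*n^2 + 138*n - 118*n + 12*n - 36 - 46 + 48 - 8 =-24*n^3 + 50*n^2 + 32*n - 42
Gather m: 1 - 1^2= 0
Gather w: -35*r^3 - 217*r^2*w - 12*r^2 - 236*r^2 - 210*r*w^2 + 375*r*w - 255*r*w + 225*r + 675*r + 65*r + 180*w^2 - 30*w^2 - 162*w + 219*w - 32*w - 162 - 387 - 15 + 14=-35*r^3 - 248*r^2 + 965*r + w^2*(150 - 210*r) + w*(-217*r^2 + 120*r + 25) - 550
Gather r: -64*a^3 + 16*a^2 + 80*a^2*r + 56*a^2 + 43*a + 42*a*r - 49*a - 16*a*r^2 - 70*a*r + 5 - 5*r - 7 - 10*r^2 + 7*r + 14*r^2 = -64*a^3 + 72*a^2 - 6*a + r^2*(4 - 16*a) + r*(80*a^2 - 28*a + 2) - 2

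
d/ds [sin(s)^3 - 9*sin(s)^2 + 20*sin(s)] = (3*sin(s)^2 - 18*sin(s) + 20)*cos(s)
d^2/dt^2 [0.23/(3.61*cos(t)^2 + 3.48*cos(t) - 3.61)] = (-11.989532*(1 - cos(t)^2)^2 - 8.668332*cos(t)^3 - 20.76969*cos(t)^2 + 14.44722*cos(t) + 23.555082)/(-3.61*sin(t)^2 + 3.48*cos(t))^3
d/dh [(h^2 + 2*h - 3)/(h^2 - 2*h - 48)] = 2*(-2*h^2 - 45*h - 51)/(h^4 - 4*h^3 - 92*h^2 + 192*h + 2304)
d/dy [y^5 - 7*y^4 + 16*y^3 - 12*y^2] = y*(5*y^3 - 28*y^2 + 48*y - 24)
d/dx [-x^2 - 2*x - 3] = -2*x - 2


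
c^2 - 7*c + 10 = (c - 5)*(c - 2)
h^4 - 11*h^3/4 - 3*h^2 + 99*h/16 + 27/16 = (h - 3)*(h - 3/2)*(h + 1/4)*(h + 3/2)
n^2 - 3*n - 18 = (n - 6)*(n + 3)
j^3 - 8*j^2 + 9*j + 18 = (j - 6)*(j - 3)*(j + 1)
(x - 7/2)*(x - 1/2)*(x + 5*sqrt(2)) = x^3 - 4*x^2 + 5*sqrt(2)*x^2 - 20*sqrt(2)*x + 7*x/4 + 35*sqrt(2)/4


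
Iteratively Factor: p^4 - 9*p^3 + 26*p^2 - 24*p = (p - 4)*(p^3 - 5*p^2 + 6*p) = (p - 4)*(p - 2)*(p^2 - 3*p) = p*(p - 4)*(p - 2)*(p - 3)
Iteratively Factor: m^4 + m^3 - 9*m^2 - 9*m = (m + 1)*(m^3 - 9*m) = m*(m + 1)*(m^2 - 9) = m*(m + 1)*(m + 3)*(m - 3)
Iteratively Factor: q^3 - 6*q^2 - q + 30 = (q + 2)*(q^2 - 8*q + 15) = (q - 5)*(q + 2)*(q - 3)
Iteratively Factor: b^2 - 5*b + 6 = (b - 2)*(b - 3)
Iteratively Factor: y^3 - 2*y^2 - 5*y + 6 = (y - 3)*(y^2 + y - 2) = (y - 3)*(y - 1)*(y + 2)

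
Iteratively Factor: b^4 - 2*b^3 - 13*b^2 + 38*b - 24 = (b + 4)*(b^3 - 6*b^2 + 11*b - 6) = (b - 3)*(b + 4)*(b^2 - 3*b + 2) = (b - 3)*(b - 1)*(b + 4)*(b - 2)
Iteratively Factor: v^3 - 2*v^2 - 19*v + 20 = (v - 5)*(v^2 + 3*v - 4) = (v - 5)*(v - 1)*(v + 4)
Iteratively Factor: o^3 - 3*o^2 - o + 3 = (o - 1)*(o^2 - 2*o - 3) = (o - 3)*(o - 1)*(o + 1)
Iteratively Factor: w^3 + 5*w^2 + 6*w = (w)*(w^2 + 5*w + 6) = w*(w + 3)*(w + 2)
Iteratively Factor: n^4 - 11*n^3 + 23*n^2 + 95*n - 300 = (n - 4)*(n^3 - 7*n^2 - 5*n + 75) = (n - 5)*(n - 4)*(n^2 - 2*n - 15) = (n - 5)*(n - 4)*(n + 3)*(n - 5)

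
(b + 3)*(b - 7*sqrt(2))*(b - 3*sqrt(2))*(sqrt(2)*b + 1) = sqrt(2)*b^4 - 19*b^3 + 3*sqrt(2)*b^3 - 57*b^2 + 32*sqrt(2)*b^2 + 42*b + 96*sqrt(2)*b + 126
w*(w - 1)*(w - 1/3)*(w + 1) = w^4 - w^3/3 - w^2 + w/3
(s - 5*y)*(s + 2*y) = s^2 - 3*s*y - 10*y^2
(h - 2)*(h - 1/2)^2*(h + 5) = h^4 + 2*h^3 - 51*h^2/4 + 43*h/4 - 5/2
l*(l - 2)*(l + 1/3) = l^3 - 5*l^2/3 - 2*l/3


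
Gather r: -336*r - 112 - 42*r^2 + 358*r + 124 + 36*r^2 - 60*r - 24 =-6*r^2 - 38*r - 12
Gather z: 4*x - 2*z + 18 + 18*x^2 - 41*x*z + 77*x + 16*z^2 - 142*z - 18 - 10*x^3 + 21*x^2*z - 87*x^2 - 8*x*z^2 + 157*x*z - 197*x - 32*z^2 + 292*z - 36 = -10*x^3 - 69*x^2 - 116*x + z^2*(-8*x - 16) + z*(21*x^2 + 116*x + 148) - 36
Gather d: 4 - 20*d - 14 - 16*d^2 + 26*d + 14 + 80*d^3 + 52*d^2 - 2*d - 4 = 80*d^3 + 36*d^2 + 4*d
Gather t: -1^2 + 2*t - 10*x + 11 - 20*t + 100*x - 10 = -18*t + 90*x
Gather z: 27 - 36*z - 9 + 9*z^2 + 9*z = 9*z^2 - 27*z + 18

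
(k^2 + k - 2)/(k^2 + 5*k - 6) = (k + 2)/(k + 6)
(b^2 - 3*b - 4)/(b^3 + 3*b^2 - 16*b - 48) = (b + 1)/(b^2 + 7*b + 12)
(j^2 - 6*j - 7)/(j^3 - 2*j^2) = (j^2 - 6*j - 7)/(j^2*(j - 2))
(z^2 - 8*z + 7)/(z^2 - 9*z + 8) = (z - 7)/(z - 8)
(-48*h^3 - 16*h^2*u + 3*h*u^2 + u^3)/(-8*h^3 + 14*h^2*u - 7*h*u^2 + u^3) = (12*h^2 + 7*h*u + u^2)/(2*h^2 - 3*h*u + u^2)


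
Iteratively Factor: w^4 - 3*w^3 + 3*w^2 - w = (w - 1)*(w^3 - 2*w^2 + w) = w*(w - 1)*(w^2 - 2*w + 1) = w*(w - 1)^2*(w - 1)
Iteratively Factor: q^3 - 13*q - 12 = (q + 3)*(q^2 - 3*q - 4) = (q - 4)*(q + 3)*(q + 1)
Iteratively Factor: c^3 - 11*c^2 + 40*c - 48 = (c - 4)*(c^2 - 7*c + 12) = (c - 4)^2*(c - 3)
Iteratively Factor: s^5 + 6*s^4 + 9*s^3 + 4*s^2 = (s + 1)*(s^4 + 5*s^3 + 4*s^2) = s*(s + 1)*(s^3 + 5*s^2 + 4*s) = s*(s + 1)*(s + 4)*(s^2 + s) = s*(s + 1)^2*(s + 4)*(s)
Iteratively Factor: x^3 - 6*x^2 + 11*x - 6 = (x - 1)*(x^2 - 5*x + 6) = (x - 3)*(x - 1)*(x - 2)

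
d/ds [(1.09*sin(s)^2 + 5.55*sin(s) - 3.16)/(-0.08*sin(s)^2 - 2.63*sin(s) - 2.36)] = (-5.6504*sin(s) + 1.21135*cos(2*s) - 22.62015)*cos(s)/(0.0064*sin(s)^4 + 0.4208*sin(s)^3 + 7.2945*sin(s)^2 + 12.4136*sin(s) + 5.5696)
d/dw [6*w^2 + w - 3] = 12*w + 1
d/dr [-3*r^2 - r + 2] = -6*r - 1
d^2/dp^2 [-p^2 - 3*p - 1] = -2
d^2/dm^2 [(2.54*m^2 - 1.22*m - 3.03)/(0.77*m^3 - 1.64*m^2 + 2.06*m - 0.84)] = (3.011932*m^6 - 4.34002800000002*m^5 - 36.487836*m^4 + 98.690728*m^3 - 108.19782*m^2 + 59.74452*m - 18.005688)/(0.456533*m^9 - 2.917068*m^8 + 9.877098*m^7 - 21.51326*m^6 + 32.788956*m^5 - 35.650752*m^4 + 27.398888*m^3 - 14.165424*m^2 + 4.360608*m - 0.592704)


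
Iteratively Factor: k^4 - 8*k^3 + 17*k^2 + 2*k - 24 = (k - 2)*(k^3 - 6*k^2 + 5*k + 12) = (k - 3)*(k - 2)*(k^2 - 3*k - 4) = (k - 3)*(k - 2)*(k + 1)*(k - 4)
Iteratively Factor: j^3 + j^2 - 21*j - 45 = (j + 3)*(j^2 - 2*j - 15) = (j - 5)*(j + 3)*(j + 3)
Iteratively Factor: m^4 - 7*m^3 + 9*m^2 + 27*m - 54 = (m - 3)*(m^3 - 4*m^2 - 3*m + 18) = (m - 3)^2*(m^2 - m - 6) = (m - 3)^3*(m + 2)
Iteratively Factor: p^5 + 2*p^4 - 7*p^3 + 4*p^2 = (p - 1)*(p^4 + 3*p^3 - 4*p^2) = p*(p - 1)*(p^3 + 3*p^2 - 4*p) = p*(p - 1)*(p + 4)*(p^2 - p) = p*(p - 1)^2*(p + 4)*(p)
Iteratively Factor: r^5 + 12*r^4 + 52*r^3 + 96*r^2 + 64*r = (r + 4)*(r^4 + 8*r^3 + 20*r^2 + 16*r) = (r + 2)*(r + 4)*(r^3 + 6*r^2 + 8*r) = r*(r + 2)*(r + 4)*(r^2 + 6*r + 8) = r*(r + 2)*(r + 4)^2*(r + 2)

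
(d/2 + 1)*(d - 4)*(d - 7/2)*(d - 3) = d^4/2 - 17*d^3/4 + 31*d^2/4 + 31*d/2 - 42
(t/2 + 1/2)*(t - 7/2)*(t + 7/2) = t^3/2 + t^2/2 - 49*t/8 - 49/8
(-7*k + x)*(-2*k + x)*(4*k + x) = 56*k^3 - 22*k^2*x - 5*k*x^2 + x^3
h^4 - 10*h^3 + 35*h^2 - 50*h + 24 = (h - 4)*(h - 3)*(h - 2)*(h - 1)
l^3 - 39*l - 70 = (l - 7)*(l + 2)*(l + 5)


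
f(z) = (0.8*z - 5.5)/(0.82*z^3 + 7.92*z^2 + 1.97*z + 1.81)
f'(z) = (0.8*z - 5.5)*(-2.46*z^2 - 15.84*z - 1.97)/(0.82*z^3 + 7.92*z^2 + 1.97*z + 1.81)^2 + 0.8/(0.82*z^3 + 7.92*z^2 + 1.97*z + 1.81) = (-1.312*z^3 + 7.194*z^2 + 87.12*z + 12.283)/(0.6724*z^6 + 12.9888*z^5 + 65.9572*z^4 + 34.1732*z^3 + 32.5513*z^2 + 7.1314*z + 3.2761)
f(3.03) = -0.03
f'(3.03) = 0.03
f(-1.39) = -0.54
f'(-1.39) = -0.62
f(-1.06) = -0.83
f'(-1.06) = -1.21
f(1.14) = -0.29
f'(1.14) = 0.49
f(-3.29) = -0.16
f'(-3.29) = -0.06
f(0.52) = -1.00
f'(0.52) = 2.29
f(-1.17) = -0.71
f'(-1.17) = -0.95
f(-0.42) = -2.52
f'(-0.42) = -4.27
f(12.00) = 0.00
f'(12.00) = -0.00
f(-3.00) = -0.18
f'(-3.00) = -0.07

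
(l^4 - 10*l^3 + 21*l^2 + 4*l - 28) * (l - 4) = l^5 - 14*l^4 + 61*l^3 - 80*l^2 - 44*l + 112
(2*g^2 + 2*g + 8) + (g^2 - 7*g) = 3*g^2 - 5*g + 8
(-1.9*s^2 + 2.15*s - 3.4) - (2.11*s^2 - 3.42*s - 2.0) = -4.01*s^2 + 5.57*s - 1.4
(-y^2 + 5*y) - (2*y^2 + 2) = -3*y^2 + 5*y - 2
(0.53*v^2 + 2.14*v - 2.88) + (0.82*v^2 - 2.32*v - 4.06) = 1.35*v^2 - 0.18*v - 6.94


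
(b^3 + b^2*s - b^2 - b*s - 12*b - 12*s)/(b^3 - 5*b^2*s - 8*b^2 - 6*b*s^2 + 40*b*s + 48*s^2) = (-b^2 + b + 12)/(-b^2 + 6*b*s + 8*b - 48*s)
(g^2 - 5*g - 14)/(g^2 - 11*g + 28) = (g + 2)/(g - 4)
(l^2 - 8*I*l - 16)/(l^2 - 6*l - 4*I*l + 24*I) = (l - 4*I)/(l - 6)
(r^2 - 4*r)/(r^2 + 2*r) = (r - 4)/(r + 2)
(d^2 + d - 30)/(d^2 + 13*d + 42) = (d - 5)/(d + 7)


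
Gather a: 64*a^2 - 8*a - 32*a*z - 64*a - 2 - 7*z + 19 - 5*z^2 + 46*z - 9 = 64*a^2 + a*(-32*z - 72) - 5*z^2 + 39*z + 8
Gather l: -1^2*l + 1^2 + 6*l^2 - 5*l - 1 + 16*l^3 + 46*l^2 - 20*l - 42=16*l^3 + 52*l^2 - 26*l - 42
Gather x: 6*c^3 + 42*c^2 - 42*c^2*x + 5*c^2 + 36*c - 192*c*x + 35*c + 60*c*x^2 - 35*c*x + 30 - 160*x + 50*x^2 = 6*c^3 + 47*c^2 + 71*c + x^2*(60*c + 50) + x*(-42*c^2 - 227*c - 160) + 30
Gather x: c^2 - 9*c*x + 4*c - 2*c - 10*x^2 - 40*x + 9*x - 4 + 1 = c^2 + 2*c - 10*x^2 + x*(-9*c - 31) - 3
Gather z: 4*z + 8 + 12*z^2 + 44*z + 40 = 12*z^2 + 48*z + 48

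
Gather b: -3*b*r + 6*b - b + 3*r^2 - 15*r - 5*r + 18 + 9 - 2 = b*(5 - 3*r) + 3*r^2 - 20*r + 25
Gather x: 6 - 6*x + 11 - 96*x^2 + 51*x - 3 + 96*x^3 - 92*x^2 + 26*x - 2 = 96*x^3 - 188*x^2 + 71*x + 12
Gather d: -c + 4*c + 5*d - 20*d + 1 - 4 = 3*c - 15*d - 3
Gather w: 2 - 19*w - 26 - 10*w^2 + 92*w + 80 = -10*w^2 + 73*w + 56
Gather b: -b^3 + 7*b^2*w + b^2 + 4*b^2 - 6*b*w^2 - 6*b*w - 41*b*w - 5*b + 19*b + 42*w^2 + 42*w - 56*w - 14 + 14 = -b^3 + b^2*(7*w + 5) + b*(-6*w^2 - 47*w + 14) + 42*w^2 - 14*w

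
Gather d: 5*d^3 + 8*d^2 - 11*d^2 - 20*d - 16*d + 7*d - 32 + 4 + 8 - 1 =5*d^3 - 3*d^2 - 29*d - 21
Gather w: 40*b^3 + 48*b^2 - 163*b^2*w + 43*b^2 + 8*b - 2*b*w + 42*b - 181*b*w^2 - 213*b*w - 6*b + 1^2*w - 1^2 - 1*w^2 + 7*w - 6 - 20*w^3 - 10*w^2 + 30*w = 40*b^3 + 91*b^2 + 44*b - 20*w^3 + w^2*(-181*b - 11) + w*(-163*b^2 - 215*b + 38) - 7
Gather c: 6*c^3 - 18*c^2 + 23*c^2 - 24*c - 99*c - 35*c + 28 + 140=6*c^3 + 5*c^2 - 158*c + 168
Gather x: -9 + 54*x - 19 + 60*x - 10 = 114*x - 38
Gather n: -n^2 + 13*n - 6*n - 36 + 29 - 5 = -n^2 + 7*n - 12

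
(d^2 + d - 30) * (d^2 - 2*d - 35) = d^4 - d^3 - 67*d^2 + 25*d + 1050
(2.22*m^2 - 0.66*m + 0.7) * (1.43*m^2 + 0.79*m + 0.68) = 3.1746*m^4 + 0.81*m^3 + 1.9892*m^2 + 0.1042*m + 0.476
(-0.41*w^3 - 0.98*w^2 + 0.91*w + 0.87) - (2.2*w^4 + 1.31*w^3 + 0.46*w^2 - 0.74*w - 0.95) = -2.2*w^4 - 1.72*w^3 - 1.44*w^2 + 1.65*w + 1.82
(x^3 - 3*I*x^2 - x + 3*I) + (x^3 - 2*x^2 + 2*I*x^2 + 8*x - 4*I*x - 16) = 2*x^3 - 2*x^2 - I*x^2 + 7*x - 4*I*x - 16 + 3*I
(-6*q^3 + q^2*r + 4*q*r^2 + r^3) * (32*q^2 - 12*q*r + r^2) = -192*q^5 + 104*q^4*r + 110*q^3*r^2 - 15*q^2*r^3 - 8*q*r^4 + r^5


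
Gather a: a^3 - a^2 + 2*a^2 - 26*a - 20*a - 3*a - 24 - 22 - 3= a^3 + a^2 - 49*a - 49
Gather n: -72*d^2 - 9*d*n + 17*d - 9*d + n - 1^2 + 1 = -72*d^2 + 8*d + n*(1 - 9*d)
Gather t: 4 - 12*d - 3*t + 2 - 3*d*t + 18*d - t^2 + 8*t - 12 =6*d - t^2 + t*(5 - 3*d) - 6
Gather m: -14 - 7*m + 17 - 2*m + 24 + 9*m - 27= 0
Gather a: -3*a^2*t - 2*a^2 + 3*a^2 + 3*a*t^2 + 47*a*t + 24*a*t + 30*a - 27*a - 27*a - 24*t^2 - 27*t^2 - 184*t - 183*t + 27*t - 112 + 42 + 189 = a^2*(1 - 3*t) + a*(3*t^2 + 71*t - 24) - 51*t^2 - 340*t + 119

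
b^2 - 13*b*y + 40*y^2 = (b - 8*y)*(b - 5*y)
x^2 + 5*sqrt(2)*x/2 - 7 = (x - sqrt(2))*(x + 7*sqrt(2)/2)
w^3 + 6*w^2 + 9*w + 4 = (w + 1)^2*(w + 4)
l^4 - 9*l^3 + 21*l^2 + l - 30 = (l - 5)*(l - 3)*(l - 2)*(l + 1)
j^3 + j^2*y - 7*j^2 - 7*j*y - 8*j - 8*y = (j - 8)*(j + 1)*(j + y)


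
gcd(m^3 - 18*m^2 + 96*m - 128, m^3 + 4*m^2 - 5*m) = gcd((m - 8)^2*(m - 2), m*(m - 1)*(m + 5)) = 1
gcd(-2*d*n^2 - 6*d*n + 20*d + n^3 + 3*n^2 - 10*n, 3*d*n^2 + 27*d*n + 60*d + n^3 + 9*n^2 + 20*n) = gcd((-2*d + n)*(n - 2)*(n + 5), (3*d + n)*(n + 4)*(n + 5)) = n + 5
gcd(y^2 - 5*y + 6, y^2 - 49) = 1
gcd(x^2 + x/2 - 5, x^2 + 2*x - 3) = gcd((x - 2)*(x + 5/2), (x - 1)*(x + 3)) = 1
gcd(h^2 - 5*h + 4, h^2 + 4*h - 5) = h - 1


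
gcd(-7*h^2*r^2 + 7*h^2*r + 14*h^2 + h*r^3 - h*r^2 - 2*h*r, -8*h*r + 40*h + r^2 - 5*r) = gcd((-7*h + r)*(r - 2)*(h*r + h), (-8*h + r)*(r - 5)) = 1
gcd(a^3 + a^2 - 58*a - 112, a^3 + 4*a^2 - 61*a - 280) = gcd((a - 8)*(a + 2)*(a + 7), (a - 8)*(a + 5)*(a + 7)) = a^2 - a - 56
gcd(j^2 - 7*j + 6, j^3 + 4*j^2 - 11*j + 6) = j - 1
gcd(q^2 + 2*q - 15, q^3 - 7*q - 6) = q - 3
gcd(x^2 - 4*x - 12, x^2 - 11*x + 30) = x - 6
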